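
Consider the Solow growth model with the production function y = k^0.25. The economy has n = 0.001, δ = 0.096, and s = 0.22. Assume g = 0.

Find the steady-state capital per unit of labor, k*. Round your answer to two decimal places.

k* = 2.98

In steady state, investment equals break-even investment: s·k^α = (n + δ)·k.
Rearranging, k^(1−α) = s / (n + δ).
k^0.75 = 0.22 / (0.001 + 0.096) = 0.22 / 0.097 = 2.2680
k* = 2.2680^(1/0.75) ≈ 2.9798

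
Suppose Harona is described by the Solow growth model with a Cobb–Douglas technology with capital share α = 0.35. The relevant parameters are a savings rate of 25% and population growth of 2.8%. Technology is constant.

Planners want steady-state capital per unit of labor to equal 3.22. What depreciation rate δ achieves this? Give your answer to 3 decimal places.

Steady state requires s·f(k) = (n + δ)·k, i.e. s·k^α = (n + δ)·k.
So s / (n + δ) = (k*)^(1−α) = 3.22^0.65 = 2.1385.
Therefore n + δ = s / 2.1385 = 0.25 / 2.1385 = 0.1169, so δ = 0.1169 − 0.028 = 0.0889.

δ ≈ 0.089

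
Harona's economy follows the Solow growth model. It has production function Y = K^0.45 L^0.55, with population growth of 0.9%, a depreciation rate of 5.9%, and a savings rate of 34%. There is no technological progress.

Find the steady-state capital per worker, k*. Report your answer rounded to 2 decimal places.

In steady state, investment equals break-even investment: s·k^α = (n + δ)·k.
Dividing both sides by k: k^(1−α) = s / (n + δ).
k^0.55 = 0.34 / (0.009 + 0.059) = 0.34 / 0.068 = 5.0000
k* = 5.0000^(1/0.55) ≈ 18.6575

k* ≈ 18.66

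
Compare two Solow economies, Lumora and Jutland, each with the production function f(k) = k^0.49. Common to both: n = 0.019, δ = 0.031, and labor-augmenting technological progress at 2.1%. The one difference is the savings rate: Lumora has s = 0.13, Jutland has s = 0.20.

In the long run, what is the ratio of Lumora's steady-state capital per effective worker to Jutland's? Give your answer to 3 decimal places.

Steady-state k* = [s/(n + g + δ)]^(1/(1−α)), so the ratio is [ (s_L/(n + g + δ)_L) / (s_J/(n + g + δ)_J) ]^1.9608.
s_L/(n + g + δ)_L = 0.13/0.071 = 1.8310; s_J/(n + g + δ)_J = 0.20/0.071 = 2.8169.
Ratio = (1.8310/2.8169)^1.9608 = 0.6500^1.9608 ≈ 0.4297

ratio ≈ 0.430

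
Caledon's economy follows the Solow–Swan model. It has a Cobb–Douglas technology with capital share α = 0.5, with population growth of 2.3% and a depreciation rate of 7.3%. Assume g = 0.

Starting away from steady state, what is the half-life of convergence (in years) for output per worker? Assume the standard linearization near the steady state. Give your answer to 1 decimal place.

Near the steady state the convergence rate is λ = (1 − α)(n + δ).
λ = (1 − 0.5) × 0.096 = 0.5 × 0.096 = 0.0480
Half-life = ln 2 / λ = 0.6931 / 0.0480 ≈ 14.44 years

t_½ ≈ 14.4 years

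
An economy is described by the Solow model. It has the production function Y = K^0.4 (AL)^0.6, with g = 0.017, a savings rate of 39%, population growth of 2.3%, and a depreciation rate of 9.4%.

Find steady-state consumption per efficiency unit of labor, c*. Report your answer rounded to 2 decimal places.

Steady state requires s·f(k) = (n + g + δ)·k, i.e. s·k^α = (n + g + δ)·k.
Dividing both sides by k: k^(1−α) = s / (n + g + δ).
k^0.6 = 0.39 / (0.023 + 0.017 + 0.094) = 0.39 / 0.134 = 2.9104
k* = 2.9104^(1/0.6) ≈ 5.9327
y* = (k*)^α = 5.9327^0.4 ≈ 2.0385
c* = (1 − s)·y* = (1 − 0.39) × 2.0385 ≈ 1.2435

c* ≈ 1.24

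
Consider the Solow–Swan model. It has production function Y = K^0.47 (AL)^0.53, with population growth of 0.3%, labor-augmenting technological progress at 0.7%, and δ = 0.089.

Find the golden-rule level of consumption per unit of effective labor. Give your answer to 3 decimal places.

At the golden rule, f'(k) = n + g + δ, so α·k^(α−1) = n + g + δ and k_gold = (α/(n + g + δ))^(1/(1−α)).
k_gold = (0.47/0.099)^(1/0.53) = 4.7475^1.8868 ≈ 18.8953
c_gold = f(k_gold) − (n + g + δ)·k_gold = 3.9800 − 0.099×18.8953 ≈ 2.1094

c_gold ≈ 2.109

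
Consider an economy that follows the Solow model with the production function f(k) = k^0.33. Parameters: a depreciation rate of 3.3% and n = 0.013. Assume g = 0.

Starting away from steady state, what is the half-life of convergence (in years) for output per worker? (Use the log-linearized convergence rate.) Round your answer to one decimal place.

Near the steady state the convergence rate is λ = (1 − α)(n + δ).
λ = (1 − 0.33) × 0.046 = 0.67 × 0.046 = 0.03082
Half-life = ln 2 / λ = 0.6931 / 0.03082 ≈ 22.49 years

t_½ ≈ 22.5 years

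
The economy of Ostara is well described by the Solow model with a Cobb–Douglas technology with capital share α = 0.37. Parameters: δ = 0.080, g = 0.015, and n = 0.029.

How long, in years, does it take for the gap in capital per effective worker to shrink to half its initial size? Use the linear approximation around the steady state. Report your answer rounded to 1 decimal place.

half-life ≈ 8.9 years

Near the steady state the convergence rate is λ = (1 − α)(n + g + δ).
λ = (1 − 0.37) × 0.124 = 0.63 × 0.124 = 0.07812
Half-life = ln 2 / λ = 0.6931 / 0.07812 ≈ 8.87 years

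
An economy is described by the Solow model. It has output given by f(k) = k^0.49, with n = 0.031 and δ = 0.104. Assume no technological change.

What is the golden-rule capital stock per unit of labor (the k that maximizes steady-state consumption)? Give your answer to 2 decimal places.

The golden rule sets f'(k) = n + δ, i.e. α·k^(α−1) = n + δ.
So k^(1−α) = α / (n + δ) = 0.49 / 0.135 = 3.6296.
k_gold = 3.6296^(1/0.51) ≈ 12.5246

k_gold ≈ 12.52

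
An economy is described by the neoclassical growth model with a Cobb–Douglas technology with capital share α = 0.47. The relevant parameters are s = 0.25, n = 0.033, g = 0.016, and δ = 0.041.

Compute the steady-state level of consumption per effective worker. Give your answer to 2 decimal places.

At the steady state, Δk = 0, so s·k^α = (n + g + δ)·k.
Rearranging, k^(1−α) = s / (n + g + δ).
k^0.53 = 0.25 / (0.033 + 0.016 + 0.041) = 0.25 / 0.090 = 2.7778
k* = 2.7778^(1/0.53) ≈ 6.8734
y* = (k*)^α = 6.8734^0.47 ≈ 2.4744
c* = (1 − s)·y* = (1 − 0.25) × 2.4744 ≈ 1.8558

c* = 1.86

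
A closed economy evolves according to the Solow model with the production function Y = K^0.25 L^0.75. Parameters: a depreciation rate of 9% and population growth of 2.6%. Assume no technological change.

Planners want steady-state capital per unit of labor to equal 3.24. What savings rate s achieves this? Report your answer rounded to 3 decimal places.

At the steady state, Δk = 0, so s·k^α = (n + δ)·k.
So s / (n + δ) = (k*)^(1−α) = 3.24^0.75 = 2.4150.
Therefore s = 2.4150 × (n + δ) = 2.4150 × 0.116 = 0.2801.

s ≈ 0.280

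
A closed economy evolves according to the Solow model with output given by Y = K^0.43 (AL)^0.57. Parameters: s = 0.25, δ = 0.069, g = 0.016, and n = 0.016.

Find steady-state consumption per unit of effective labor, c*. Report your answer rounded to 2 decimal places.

In steady state, investment equals break-even investment: s·k^α = (n + g + δ)·k.
Dividing both sides by k: k^(1−α) = s / (n + g + δ).
k^0.57 = 0.25 / (0.016 + 0.016 + 0.069) = 0.25 / 0.101 = 2.4752
k* = 2.4752^(1/0.57) ≈ 4.9039
y* = (k*)^α = 4.9039^0.43 ≈ 1.9812
c* = (1 − s)·y* = (1 − 0.25) × 1.9812 ≈ 1.4859

c* ≈ 1.49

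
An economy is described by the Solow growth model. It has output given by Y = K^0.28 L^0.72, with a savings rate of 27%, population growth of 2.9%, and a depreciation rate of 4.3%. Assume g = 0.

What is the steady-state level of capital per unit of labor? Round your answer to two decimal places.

In steady state, investment equals break-even investment: s·k^α = (n + δ)·k.
Dividing both sides by k: k^(1−α) = s / (n + δ).
k^0.72 = 0.27 / (0.029 + 0.043) = 0.27 / 0.072 = 3.7500
k* = 3.7500^(1/0.72) ≈ 6.2700

k* = 6.27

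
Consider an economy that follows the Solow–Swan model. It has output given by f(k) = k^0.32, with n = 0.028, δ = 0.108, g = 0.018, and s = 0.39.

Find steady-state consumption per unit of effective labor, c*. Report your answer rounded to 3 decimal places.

c* ≈ 0.945

Steady state requires s·f(k) = (n + g + δ)·k, i.e. s·k^α = (n + g + δ)·k.
Dividing both sides by k: k^(1−α) = s / (n + g + δ).
k^0.68 = 0.39 / (0.028 + 0.018 + 0.108) = 0.39 / 0.154 = 2.5325
k* = 2.5325^(1/0.68) ≈ 3.9215
y* = (k*)^α = 3.9215^0.32 ≈ 1.5485
c* = (1 − s)·y* = (1 − 0.39) × 1.5485 ≈ 0.9446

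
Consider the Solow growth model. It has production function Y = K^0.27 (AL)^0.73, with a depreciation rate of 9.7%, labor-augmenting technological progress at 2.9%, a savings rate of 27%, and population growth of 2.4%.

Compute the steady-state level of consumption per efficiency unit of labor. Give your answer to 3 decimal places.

In steady state, investment equals break-even investment: s·k^α = (n + g + δ)·k.
Dividing both sides by k: k^(1−α) = s / (n + g + δ).
k^0.73 = 0.27 / (0.024 + 0.029 + 0.097) = 0.27 / 0.150 = 1.8000
k* = 1.8000^(1/0.73) ≈ 2.2371
y* = (k*)^α = 2.2371^0.27 ≈ 1.2428
c* = (1 − s)·y* = (1 − 0.27) × 1.2428 ≈ 0.9072

c* = 0.907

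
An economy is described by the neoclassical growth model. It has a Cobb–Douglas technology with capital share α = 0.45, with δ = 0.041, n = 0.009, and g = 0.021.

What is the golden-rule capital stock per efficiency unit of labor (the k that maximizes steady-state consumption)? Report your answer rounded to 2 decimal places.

The golden rule sets f'(k) = n + g + δ, i.e. α·k^(α−1) = n + g + δ.
So k^(1−α) = α / (n + g + δ) = 0.45 / 0.071 = 6.3380.
k_gold = 6.3380^(1/0.55) ≈ 28.7141

k_gold ≈ 28.71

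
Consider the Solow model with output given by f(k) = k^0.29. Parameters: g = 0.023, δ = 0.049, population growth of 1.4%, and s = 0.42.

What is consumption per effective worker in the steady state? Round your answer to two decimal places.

At the steady state, Δk = 0, so s·k^α = (n + g + δ)·k.
Rearranging, k^(1−α) = s / (n + g + δ).
k^0.71 = 0.42 / (0.014 + 0.023 + 0.049) = 0.42 / 0.086 = 4.8837
k* = 4.8837^(1/0.71) ≈ 9.3340
y* = (k*)^α = 9.3340^0.29 ≈ 1.9113
c* = (1 − s)·y* = (1 − 0.42) × 1.9113 ≈ 1.1086

c* = 1.11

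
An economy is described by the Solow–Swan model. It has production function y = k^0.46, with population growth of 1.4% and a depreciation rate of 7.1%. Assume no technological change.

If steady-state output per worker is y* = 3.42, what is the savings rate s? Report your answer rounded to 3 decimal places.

s ≈ 0.360

In steady state, investment equals break-even investment: s·k^α = (n + δ)·k.
Since y* = [s/(n + δ)]^(α/(1−α)), we have s/(n + δ) = (y*)^((1−α)/α) = 3.42^1.1739 = 4.2354.
Therefore s = 4.2354 × (n + δ) = 4.2354 × 0.085 = 0.3600.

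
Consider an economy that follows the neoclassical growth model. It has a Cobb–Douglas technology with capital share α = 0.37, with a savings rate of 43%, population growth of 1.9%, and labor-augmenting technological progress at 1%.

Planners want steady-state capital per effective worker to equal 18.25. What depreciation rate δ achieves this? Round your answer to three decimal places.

δ ≈ 0.040

Steady state requires s·f(k) = (n + g + δ)·k, i.e. s·k^α = (n + g + δ)·k.
So s / (n + g + δ) = (k*)^(1−α) = 18.25^0.63 = 6.2315.
Therefore n + g + δ = s / 6.2315 = 0.43 / 6.2315 = 0.0690, so δ = 0.0690 − 0.029 = 0.0400.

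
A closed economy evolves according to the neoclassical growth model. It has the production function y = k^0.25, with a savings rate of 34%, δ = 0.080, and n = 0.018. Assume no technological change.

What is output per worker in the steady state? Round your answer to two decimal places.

y* = 1.51

Steady state requires s·f(k) = (n + δ)·k, i.e. s·k^α = (n + δ)·k.
Rearranging, k^(1−α) = s / (n + δ).
k^0.75 = 0.34 / (0.018 + 0.080) = 0.34 / 0.098 = 3.4694
k* = 3.4694^(1/0.75) ≈ 5.2522
y* = (k*)^α = 5.2522^0.25 ≈ 1.5139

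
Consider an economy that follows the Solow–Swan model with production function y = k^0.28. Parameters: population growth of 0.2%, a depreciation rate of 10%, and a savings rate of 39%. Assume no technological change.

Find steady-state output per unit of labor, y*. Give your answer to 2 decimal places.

Steady state requires s·f(k) = (n + δ)·k, i.e. s·k^α = (n + δ)·k.
Rearranging, k^(1−α) = s / (n + δ).
k^0.72 = 0.39 / (0.002 + 0.100) = 0.39 / 0.102 = 3.8235
k* = 3.8235^(1/0.72) ≈ 6.4413
y* = (k*)^α = 6.4413^0.28 ≈ 1.6847

y* ≈ 1.68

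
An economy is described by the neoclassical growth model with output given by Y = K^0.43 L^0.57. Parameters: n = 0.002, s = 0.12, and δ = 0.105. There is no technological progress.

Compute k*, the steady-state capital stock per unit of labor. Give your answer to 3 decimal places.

k* ≈ 1.223

Steady state requires s·f(k) = (n + δ)·k, i.e. s·k^α = (n + δ)·k.
Rearranging, k^(1−α) = s / (n + δ).
k^0.57 = 0.12 / (0.002 + 0.105) = 0.12 / 0.107 = 1.1215
k* = 1.1215^(1/0.57) ≈ 1.2228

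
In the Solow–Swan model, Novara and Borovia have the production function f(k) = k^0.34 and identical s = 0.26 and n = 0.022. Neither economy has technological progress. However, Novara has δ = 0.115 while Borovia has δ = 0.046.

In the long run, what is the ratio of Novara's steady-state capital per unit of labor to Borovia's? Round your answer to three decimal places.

k*_N / k*_B ≈ 0.346

Steady-state k* = [s/(n + δ)]^(1/(1−α)), so the ratio is [ (s_N/(n + δ)_N) / (s_B/(n + δ)_B) ]^1.5152.
s_N/(n + δ)_N = 0.26/0.137 = 1.8978; s_B/(n + δ)_B = 0.26/0.068 = 3.8235.
Ratio = (1.8978/3.8235)^1.5152 = 0.4964^1.5152 ≈ 0.3460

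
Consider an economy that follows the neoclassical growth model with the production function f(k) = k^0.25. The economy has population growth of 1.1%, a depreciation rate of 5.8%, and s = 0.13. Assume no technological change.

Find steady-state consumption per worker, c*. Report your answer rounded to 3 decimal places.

c* ≈ 1.075

In steady state, investment equals break-even investment: s·k^α = (n + δ)·k.
Dividing both sides by k: k^(1−α) = s / (n + δ).
k^0.75 = 0.13 / (0.011 + 0.058) = 0.13 / 0.069 = 1.8841
k* = 1.8841^(1/0.75) ≈ 2.3270
y* = (k*)^α = 2.3270^0.25 ≈ 1.2351
c* = (1 − s)·y* = (1 − 0.13) × 1.2351 ≈ 1.0745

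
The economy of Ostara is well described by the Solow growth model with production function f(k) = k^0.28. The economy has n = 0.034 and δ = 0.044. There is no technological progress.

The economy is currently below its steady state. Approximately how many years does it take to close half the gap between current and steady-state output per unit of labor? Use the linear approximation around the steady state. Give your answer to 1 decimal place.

Near the steady state the convergence rate is λ = (1 − α)(n + δ).
λ = (1 − 0.28) × 0.078 = 0.72 × 0.078 = 0.05616
Half-life = ln 2 / λ = 0.6931 / 0.05616 ≈ 12.34 years

t_½ ≈ 12.3 years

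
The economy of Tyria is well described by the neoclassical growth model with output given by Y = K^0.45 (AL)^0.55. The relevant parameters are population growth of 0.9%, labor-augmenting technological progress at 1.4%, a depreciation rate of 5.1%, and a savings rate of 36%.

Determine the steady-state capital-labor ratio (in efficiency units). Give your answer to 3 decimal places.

k* ≈ 17.751

At the steady state, Δk = 0, so s·k^α = (n + g + δ)·k.
Rearranging, k^(1−α) = s / (n + g + δ).
k^0.55 = 0.36 / (0.009 + 0.014 + 0.051) = 0.36 / 0.074 = 4.8649
k* = 4.8649^(1/0.55) ≈ 17.7511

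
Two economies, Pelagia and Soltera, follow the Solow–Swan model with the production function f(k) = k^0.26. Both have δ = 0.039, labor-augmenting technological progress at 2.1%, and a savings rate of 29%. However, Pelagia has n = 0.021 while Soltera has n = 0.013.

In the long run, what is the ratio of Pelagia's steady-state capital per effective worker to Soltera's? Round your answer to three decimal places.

ratio ≈ 0.869

Steady-state k* = [s/(n + g + δ)]^(1/(1−α)), so the ratio is [ (s_P/(n + g + δ)_P) / (s_S/(n + g + δ)_S) ]^1.3514.
s_P/(n + g + δ)_P = 0.29/0.081 = 3.5802; s_S/(n + g + δ)_S = 0.29/0.073 = 3.9726.
Ratio = (3.5802/3.9726)^1.3514 = 0.9012^1.3514 ≈ 0.8689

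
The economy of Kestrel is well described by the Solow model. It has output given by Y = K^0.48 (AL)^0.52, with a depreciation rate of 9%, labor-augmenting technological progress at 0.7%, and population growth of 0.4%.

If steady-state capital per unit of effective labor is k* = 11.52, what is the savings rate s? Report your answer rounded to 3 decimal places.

Steady state requires s·f(k) = (n + g + δ)·k, i.e. s·k^α = (n + g + δ)·k.
So s / (n + g + δ) = (k*)^(1−α) = 11.52^0.52 = 3.5641.
Therefore s = 3.5641 × (n + g + δ) = 3.5641 × 0.101 = 0.3600.

s ≈ 0.360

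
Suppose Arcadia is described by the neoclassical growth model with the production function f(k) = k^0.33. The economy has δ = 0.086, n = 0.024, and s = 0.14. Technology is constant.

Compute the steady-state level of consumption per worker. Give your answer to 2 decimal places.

c* ≈ 0.97

At the steady state, Δk = 0, so s·k^α = (n + δ)·k.
Rearranging, k^(1−α) = s / (n + δ).
k^0.67 = 0.14 / (0.024 + 0.086) = 0.14 / 0.110 = 1.2727
k* = 1.2727^(1/0.67) ≈ 1.4332
y* = (k*)^α = 1.4332^0.33 ≈ 1.1261
c* = (1 − s)·y* = (1 − 0.14) × 1.1261 ≈ 0.9684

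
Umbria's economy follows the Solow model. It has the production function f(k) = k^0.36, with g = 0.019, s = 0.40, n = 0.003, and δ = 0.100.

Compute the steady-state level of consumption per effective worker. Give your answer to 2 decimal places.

In steady state, investment equals break-even investment: s·k^α = (n + g + δ)·k.
Rearranging, k^(1−α) = s / (n + g + δ).
k^0.64 = 0.40 / (0.003 + 0.019 + 0.100) = 0.40 / 0.122 = 3.2787
k* = 3.2787^(1/0.64) ≈ 6.3942
y* = (k*)^α = 6.3942^0.36 ≈ 1.9502
c* = (1 − s)·y* = (1 − 0.40) × 1.9502 ≈ 1.1701

c* ≈ 1.17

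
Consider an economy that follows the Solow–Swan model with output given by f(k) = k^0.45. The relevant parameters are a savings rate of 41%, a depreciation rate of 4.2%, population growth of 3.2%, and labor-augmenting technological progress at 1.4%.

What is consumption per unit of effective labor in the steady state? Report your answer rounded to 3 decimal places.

c* ≈ 2.078

Steady state requires s·f(k) = (n + g + δ)·k, i.e. s·k^α = (n + g + δ)·k.
Rearranging, k^(1−α) = s / (n + g + δ).
k^0.55 = 0.41 / (0.032 + 0.014 + 0.042) = 0.41 / 0.088 = 4.6591
k* = 4.6591^(1/0.55) ≈ 16.4095
y* = (k*)^α = 16.4095^0.45 ≈ 3.5220
c* = (1 − s)·y* = (1 − 0.41) × 3.5220 ≈ 2.0780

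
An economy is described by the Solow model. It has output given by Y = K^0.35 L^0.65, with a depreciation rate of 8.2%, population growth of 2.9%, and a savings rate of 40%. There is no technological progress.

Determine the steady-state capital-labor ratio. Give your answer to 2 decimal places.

k* = 7.19

At the steady state, Δk = 0, so s·k^α = (n + δ)·k.
Dividing both sides by k: k^(1−α) = s / (n + δ).
k^0.65 = 0.40 / (0.029 + 0.082) = 0.40 / 0.111 = 3.6036
k* = 3.6036^(1/0.65) ≈ 7.1865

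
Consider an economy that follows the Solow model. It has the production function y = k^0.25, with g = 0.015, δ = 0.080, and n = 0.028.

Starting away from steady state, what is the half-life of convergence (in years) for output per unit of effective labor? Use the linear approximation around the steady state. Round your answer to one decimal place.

Near the steady state the convergence rate is λ = (1 − α)(n + g + δ).
λ = (1 − 0.25) × 0.123 = 0.75 × 0.123 = 0.09225
Half-life = ln 2 / λ = 0.6931 / 0.09225 ≈ 7.51 years

t_½ ≈ 7.5 years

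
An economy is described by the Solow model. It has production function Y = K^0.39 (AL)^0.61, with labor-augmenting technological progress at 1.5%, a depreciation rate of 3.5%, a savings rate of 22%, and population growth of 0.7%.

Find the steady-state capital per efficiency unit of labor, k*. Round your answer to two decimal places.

k* ≈ 9.15

At the steady state, Δk = 0, so s·k^α = (n + g + δ)·k.
Rearranging, k^(1−α) = s / (n + g + δ).
k^0.61 = 0.22 / (0.007 + 0.015 + 0.035) = 0.22 / 0.057 = 3.8596
k* = 3.8596^(1/0.61) ≈ 9.1526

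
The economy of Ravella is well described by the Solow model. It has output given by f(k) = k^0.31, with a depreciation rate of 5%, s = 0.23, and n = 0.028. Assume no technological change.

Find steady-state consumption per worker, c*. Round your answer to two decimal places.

c* ≈ 1.25

In steady state, investment equals break-even investment: s·k^α = (n + δ)·k.
Rearranging, k^(1−α) = s / (n + δ).
k^0.69 = 0.23 / (0.028 + 0.050) = 0.23 / 0.078 = 2.9487
k* = 2.9487^(1/0.69) ≈ 4.7932
y* = (k*)^α = 4.7932^0.31 ≈ 1.6255
c* = (1 − s)·y* = (1 − 0.23) × 1.6255 ≈ 1.2516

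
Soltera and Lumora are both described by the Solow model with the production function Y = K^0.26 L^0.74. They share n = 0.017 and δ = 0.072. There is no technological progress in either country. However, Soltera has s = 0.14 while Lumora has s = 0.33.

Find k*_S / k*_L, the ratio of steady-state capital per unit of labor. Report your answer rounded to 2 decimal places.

ratio ≈ 0.31

Steady-state k* = [s/(n + δ)]^(1/(1−α)), so the ratio is [ (s_S/(n + δ)_S) / (s_L/(n + δ)_L) ]^1.3514.
s_S/(n + δ)_S = 0.14/0.089 = 1.5730; s_L/(n + δ)_L = 0.33/0.089 = 3.7079.
Ratio = (1.5730/3.7079)^1.3514 = 0.4242^1.3514 ≈ 0.3138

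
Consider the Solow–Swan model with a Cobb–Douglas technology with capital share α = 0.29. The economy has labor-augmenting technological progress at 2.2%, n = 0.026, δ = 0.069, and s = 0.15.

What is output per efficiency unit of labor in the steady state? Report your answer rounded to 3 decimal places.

Steady state requires s·f(k) = (n + g + δ)·k, i.e. s·k^α = (n + g + δ)·k.
Rearranging, k^(1−α) = s / (n + g + δ).
k^0.71 = 0.15 / (0.026 + 0.022 + 0.069) = 0.15 / 0.117 = 1.2821
k* = 1.2821^(1/0.71) ≈ 1.4191
y* = (k*)^α = 1.4191^0.29 ≈ 1.1068

y* = 1.107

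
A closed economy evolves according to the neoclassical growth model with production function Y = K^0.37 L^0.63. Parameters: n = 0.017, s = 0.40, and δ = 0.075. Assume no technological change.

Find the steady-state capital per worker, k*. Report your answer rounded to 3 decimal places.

k* ≈ 10.307

Steady state requires s·f(k) = (n + δ)·k, i.e. s·k^α = (n + δ)·k.
Rearranging, k^(1−α) = s / (n + δ).
k^0.63 = 0.40 / (0.017 + 0.075) = 0.40 / 0.092 = 4.3478
k* = 4.3478^(1/0.63) ≈ 10.3069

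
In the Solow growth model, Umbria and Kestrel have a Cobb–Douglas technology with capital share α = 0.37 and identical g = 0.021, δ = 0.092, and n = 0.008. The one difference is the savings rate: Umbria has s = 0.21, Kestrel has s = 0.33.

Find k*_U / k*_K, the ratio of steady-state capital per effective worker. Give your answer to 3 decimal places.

k*_U / k*_K ≈ 0.488

Steady-state k* = [s/(n + g + δ)]^(1/(1−α)), so the ratio is [ (s_U/(n + g + δ)_U) / (s_K/(n + g + δ)_K) ]^1.5873.
s_U/(n + g + δ)_U = 0.21/0.121 = 1.7355; s_K/(n + g + δ)_K = 0.33/0.121 = 2.7273.
Ratio = (1.7355/2.7273)^1.5873 = 0.6363^1.5873 ≈ 0.4879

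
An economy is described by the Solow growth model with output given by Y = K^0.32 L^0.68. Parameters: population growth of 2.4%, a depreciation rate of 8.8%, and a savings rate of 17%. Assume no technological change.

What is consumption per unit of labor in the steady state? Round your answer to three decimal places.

Steady state requires s·f(k) = (n + δ)·k, i.e. s·k^α = (n + δ)·k.
Dividing both sides by k: k^(1−α) = s / (n + δ).
k^0.68 = 0.17 / (0.024 + 0.088) = 0.17 / 0.112 = 1.5179
k* = 1.5179^(1/0.68) ≈ 1.8473
y* = (k*)^α = 1.8473^0.32 ≈ 1.2170
c* = (1 − s)·y* = (1 − 0.17) × 1.2170 ≈ 1.0101

c* = 1.010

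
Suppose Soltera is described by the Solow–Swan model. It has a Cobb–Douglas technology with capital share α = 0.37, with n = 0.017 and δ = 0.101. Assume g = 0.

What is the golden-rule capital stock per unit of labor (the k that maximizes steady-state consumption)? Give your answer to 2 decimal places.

k_gold ≈ 6.13

The golden rule sets f'(k) = n + δ, i.e. α·k^(α−1) = n + δ.
So k^(1−α) = α / (n + δ) = 0.37 / 0.118 = 3.1356.
k_gold = 3.1356^(1/0.63) ≈ 6.1349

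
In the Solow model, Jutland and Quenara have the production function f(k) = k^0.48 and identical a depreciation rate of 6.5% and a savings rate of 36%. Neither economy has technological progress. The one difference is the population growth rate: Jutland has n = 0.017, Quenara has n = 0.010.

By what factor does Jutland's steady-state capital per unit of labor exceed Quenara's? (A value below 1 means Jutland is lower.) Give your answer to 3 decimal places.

k*_J / k*_Q ≈ 0.842

Steady-state k* = [s/(n + δ)]^(1/(1−α)), so the ratio is [ (s_J/(n + δ)_J) / (s_Q/(n + δ)_Q) ]^1.9231.
s_J/(n + δ)_J = 0.36/0.082 = 4.3902; s_Q/(n + δ)_Q = 0.36/0.075 = 4.8000.
Ratio = (4.3902/4.8000)^1.9231 = 0.9146^1.9231 ≈ 0.8423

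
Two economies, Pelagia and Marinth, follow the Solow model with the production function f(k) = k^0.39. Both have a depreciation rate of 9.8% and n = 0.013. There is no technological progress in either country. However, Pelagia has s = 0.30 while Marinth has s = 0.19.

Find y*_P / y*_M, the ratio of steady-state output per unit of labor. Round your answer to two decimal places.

Steady-state y* = [s/(n + δ)]^(α/(1−α)), so the ratio is [ (s_P/(n + δ)_P) / (s_M/(n + δ)_M) ]^0.6393.
s_P/(n + δ)_P = 0.30/0.111 = 2.7027; s_M/(n + δ)_M = 0.19/0.111 = 1.7117.
Ratio = (2.7027/1.7117)^0.6393 = 1.5790^0.6393 ≈ 1.3391

y*_P / y*_M ≈ 1.34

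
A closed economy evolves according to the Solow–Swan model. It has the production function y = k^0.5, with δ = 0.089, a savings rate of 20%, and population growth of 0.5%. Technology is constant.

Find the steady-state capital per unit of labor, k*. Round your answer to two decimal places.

k* ≈ 4.53

In steady state, investment equals break-even investment: s·k^α = (n + δ)·k.
Dividing both sides by k: k^(1−α) = s / (n + δ).
k^0.5 = 0.20 / (0.005 + 0.089) = 0.20 / 0.094 = 2.1277
k* = 2.1277^(1/0.5) ≈ 4.5271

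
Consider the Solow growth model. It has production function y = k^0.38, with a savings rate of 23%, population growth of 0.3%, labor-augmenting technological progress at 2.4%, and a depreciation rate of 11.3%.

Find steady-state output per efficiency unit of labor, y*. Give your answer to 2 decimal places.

y* ≈ 1.36

At the steady state, Δk = 0, so s·k^α = (n + g + δ)·k.
Rearranging, k^(1−α) = s / (n + g + δ).
k^0.62 = 0.23 / (0.003 + 0.024 + 0.113) = 0.23 / 0.140 = 1.6429
k* = 1.6429^(1/0.62) ≈ 2.2272
y* = (k*)^α = 2.2272^0.38 ≈ 1.3557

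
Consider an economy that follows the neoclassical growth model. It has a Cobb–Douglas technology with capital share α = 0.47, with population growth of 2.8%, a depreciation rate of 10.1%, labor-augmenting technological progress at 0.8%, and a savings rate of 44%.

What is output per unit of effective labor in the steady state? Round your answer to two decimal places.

At the steady state, Δk = 0, so s·k^α = (n + g + δ)·k.
Rearranging, k^(1−α) = s / (n + g + δ).
k^0.53 = 0.44 / (0.028 + 0.008 + 0.101) = 0.44 / 0.137 = 3.2117
k* = 3.2117^(1/0.53) ≈ 9.0387
y* = (k*)^α = 9.0387^0.47 ≈ 2.8143

y* = 2.81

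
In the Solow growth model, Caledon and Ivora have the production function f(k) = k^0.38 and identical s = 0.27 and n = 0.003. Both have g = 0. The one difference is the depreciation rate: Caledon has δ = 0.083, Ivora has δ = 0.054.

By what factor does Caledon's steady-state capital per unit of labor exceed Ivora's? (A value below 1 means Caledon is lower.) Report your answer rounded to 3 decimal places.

k*_C / k*_I ≈ 0.515

Steady-state k* = [s/(n + δ)]^(1/(1−α)), so the ratio is [ (s_C/(n + δ)_C) / (s_I/(n + δ)_I) ]^1.6129.
s_C/(n + δ)_C = 0.27/0.086 = 3.1395; s_I/(n + δ)_I = 0.27/0.057 = 4.7368.
Ratio = (3.1395/4.7368)^1.6129 = 0.6628^1.6129 ≈ 0.5151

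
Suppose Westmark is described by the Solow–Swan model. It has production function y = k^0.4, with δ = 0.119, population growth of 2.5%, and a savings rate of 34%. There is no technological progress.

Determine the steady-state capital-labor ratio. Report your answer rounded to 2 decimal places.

k* = 4.19

Steady state requires s·f(k) = (n + δ)·k, i.e. s·k^α = (n + δ)·k.
Rearranging, k^(1−α) = s / (n + δ).
k^0.6 = 0.34 / (0.025 + 0.119) = 0.34 / 0.144 = 2.3611
k* = 2.3611^(1/0.6) ≈ 4.1866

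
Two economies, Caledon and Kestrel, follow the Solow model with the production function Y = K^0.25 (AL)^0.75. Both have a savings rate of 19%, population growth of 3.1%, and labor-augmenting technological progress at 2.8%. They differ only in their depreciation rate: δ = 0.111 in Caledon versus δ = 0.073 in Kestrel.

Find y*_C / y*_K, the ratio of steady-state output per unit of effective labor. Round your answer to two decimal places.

Steady-state y* = [s/(n + g + δ)]^(α/(1−α)), so the ratio is [ (s_C/(n + g + δ)_C) / (s_K/(n + g + δ)_K) ]^0.3333.
s_C/(n + g + δ)_C = 0.19/0.170 = 1.1176; s_K/(n + g + δ)_K = 0.19/0.132 = 1.4394.
Ratio = (1.1176/1.4394)^0.3333 = 0.7764^0.3333 ≈ 0.9191

y*_C / y*_K ≈ 0.92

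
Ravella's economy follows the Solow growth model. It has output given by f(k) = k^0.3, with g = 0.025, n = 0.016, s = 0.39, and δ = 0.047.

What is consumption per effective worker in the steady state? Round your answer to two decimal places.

Steady state requires s·f(k) = (n + g + δ)·k, i.e. s·k^α = (n + g + δ)·k.
Dividing both sides by k: k^(1−α) = s / (n + g + δ).
k^0.7 = 0.39 / (0.016 + 0.025 + 0.047) = 0.39 / 0.088 = 4.4318
k* = 4.4318^(1/0.7) ≈ 8.3885
y* = (k*)^α = 8.3885^0.3 ≈ 1.8928
c* = (1 − s)·y* = (1 − 0.39) × 1.8928 ≈ 1.1546

c* ≈ 1.15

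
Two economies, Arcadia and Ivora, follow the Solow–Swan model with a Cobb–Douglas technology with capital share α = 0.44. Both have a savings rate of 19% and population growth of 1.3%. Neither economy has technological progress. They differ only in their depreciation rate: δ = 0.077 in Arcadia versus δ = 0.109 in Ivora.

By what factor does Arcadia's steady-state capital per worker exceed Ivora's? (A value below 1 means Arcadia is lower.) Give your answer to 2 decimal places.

ratio ≈ 1.72

Steady-state k* = [s/(n + δ)]^(1/(1−α)), so the ratio is [ (s_A/(n + δ)_A) / (s_I/(n + δ)_I) ]^1.7857.
s_A/(n + δ)_A = 0.19/0.090 = 2.1111; s_I/(n + δ)_I = 0.19/0.122 = 1.5574.
Ratio = (2.1111/1.5574)^1.7857 = 1.3555^1.7857 ≈ 1.7214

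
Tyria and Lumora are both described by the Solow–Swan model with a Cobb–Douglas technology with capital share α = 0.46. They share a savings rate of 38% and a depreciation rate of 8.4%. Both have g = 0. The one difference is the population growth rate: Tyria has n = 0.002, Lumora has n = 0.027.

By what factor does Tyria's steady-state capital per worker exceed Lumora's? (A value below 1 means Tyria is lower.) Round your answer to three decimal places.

Steady-state k* = [s/(n + δ)]^(1/(1−α)), so the ratio is [ (s_T/(n + δ)_T) / (s_L/(n + δ)_L) ]^1.8519.
s_T/(n + δ)_T = 0.38/0.086 = 4.4186; s_L/(n + δ)_L = 0.38/0.111 = 3.4234.
Ratio = (4.4186/3.4234)^1.8519 = 1.2907^1.8519 ≈ 1.6041

k*_T / k*_L ≈ 1.604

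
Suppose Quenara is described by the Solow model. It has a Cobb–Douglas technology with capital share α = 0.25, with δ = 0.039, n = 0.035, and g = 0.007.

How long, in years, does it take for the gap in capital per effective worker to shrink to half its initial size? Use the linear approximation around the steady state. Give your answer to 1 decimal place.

about 11.4 years

Near the steady state the convergence rate is λ = (1 − α)(n + g + δ).
λ = (1 − 0.25) × 0.081 = 0.75 × 0.081 = 0.06075
Half-life = ln 2 / λ = 0.6931 / 0.06075 ≈ 11.41 years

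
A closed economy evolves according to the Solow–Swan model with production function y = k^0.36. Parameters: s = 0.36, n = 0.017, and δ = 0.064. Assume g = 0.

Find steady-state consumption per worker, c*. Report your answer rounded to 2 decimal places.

c* ≈ 1.48

In steady state, investment equals break-even investment: s·k^α = (n + δ)·k.
Dividing both sides by k: k^(1−α) = s / (n + δ).
k^0.64 = 0.36 / (0.017 + 0.064) = 0.36 / 0.081 = 4.4444
k* = 4.4444^(1/0.64) ≈ 10.2851
y* = (k*)^α = 10.2851^0.36 ≈ 2.3142
c* = (1 − s)·y* = (1 − 0.36) × 2.3142 ≈ 1.4811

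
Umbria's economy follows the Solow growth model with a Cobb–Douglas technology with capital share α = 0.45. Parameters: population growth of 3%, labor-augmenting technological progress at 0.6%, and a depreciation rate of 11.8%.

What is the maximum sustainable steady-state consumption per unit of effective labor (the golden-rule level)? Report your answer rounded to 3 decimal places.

c_gold ≈ 1.322

At the golden rule, f'(k) = n + g + δ, so α·k^(α−1) = n + g + δ and k_gold = (α/(n + g + δ))^(1/(1−α)).
k_gold = (0.45/0.154)^(1/0.55) = 2.9221^1.8182 ≈ 7.0263
c_gold = f(k_gold) − (n + g + δ)·k_gold = 2.4045 − 0.154×7.0263 ≈ 1.3224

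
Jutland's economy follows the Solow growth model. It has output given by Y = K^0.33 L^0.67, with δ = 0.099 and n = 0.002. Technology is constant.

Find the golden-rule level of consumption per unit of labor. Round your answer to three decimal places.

At the golden rule, f'(k) = n + δ, so α·k^(α−1) = n + δ and k_gold = (α/(n + δ))^(1/(1−α)).
k_gold = (0.33/0.101)^(1/0.67) = 3.2673^1.4925 ≈ 5.8537
c_gold = f(k_gold) − (n + δ)·k_gold = 1.7916 − 0.101×5.8537 ≈ 1.2004

c_gold ≈ 1.200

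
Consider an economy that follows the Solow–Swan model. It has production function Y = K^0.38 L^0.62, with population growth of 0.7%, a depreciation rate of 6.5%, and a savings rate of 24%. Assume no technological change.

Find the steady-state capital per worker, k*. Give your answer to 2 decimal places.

k* = 6.97

Steady state requires s·f(k) = (n + δ)·k, i.e. s·k^α = (n + δ)·k.
Rearranging, k^(1−α) = s / (n + δ).
k^0.62 = 0.24 / (0.007 + 0.065) = 0.24 / 0.072 = 3.3333
k* = 3.3333^(1/0.62) ≈ 6.9718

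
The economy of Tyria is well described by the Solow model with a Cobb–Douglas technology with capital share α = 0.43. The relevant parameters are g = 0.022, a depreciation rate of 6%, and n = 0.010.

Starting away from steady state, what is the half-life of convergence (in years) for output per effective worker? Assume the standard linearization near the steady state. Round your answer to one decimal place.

half-life ≈ 13.2 years

Near the steady state the convergence rate is λ = (1 − α)(n + g + δ).
λ = (1 − 0.43) × 0.092 = 0.57 × 0.092 = 0.05244
Half-life = ln 2 / λ = 0.6931 / 0.05244 ≈ 13.22 years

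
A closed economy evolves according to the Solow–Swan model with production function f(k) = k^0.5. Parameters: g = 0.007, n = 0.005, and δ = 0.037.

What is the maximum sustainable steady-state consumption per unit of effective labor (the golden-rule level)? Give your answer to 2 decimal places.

At the golden rule, f'(k) = n + g + δ, so α·k^(α−1) = n + g + δ and k_gold = (α/(n + g + δ))^(1/(1−α)).
k_gold = (0.5/0.049)^(1/0.5) = 10.2041^2 ≈ 104.1237
c_gold = f(k_gold) − (n + g + δ)·k_gold = 10.2041 − 0.049×104.1237 ≈ 5.1020

c_gold ≈ 5.10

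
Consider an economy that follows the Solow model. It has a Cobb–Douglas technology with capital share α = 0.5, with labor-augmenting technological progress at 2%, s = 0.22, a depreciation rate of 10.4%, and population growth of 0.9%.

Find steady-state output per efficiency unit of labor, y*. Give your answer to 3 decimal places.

In steady state, investment equals break-even investment: s·k^α = (n + g + δ)·k.
Dividing both sides by k: k^(1−α) = s / (n + g + δ).
k^0.5 = 0.22 / (0.009 + 0.020 + 0.104) = 0.22 / 0.133 = 1.6541
k* = 1.6541^(1/0.5) ≈ 2.7360
y* = (k*)^α = 2.7360^0.5 ≈ 1.6541

y* ≈ 1.654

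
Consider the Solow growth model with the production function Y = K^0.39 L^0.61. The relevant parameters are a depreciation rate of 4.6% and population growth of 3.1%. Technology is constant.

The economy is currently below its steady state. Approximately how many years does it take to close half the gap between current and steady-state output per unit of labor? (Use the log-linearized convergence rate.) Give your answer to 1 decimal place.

half-life ≈ 14.8 years

Near the steady state the convergence rate is λ = (1 − α)(n + δ).
λ = (1 − 0.39) × 0.077 = 0.61 × 0.077 = 0.04697
Half-life = ln 2 / λ = 0.6931 / 0.04697 ≈ 14.76 years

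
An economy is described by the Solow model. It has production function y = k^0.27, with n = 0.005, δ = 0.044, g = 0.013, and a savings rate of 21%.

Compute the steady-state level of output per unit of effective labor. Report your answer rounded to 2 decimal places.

Steady state requires s·f(k) = (n + g + δ)·k, i.e. s·k^α = (n + g + δ)·k.
Dividing both sides by k: k^(1−α) = s / (n + g + δ).
k^0.73 = 0.21 / (0.005 + 0.013 + 0.044) = 0.21 / 0.062 = 3.3871
k* = 3.3871^(1/0.73) ≈ 5.3185
y* = (k*)^α = 5.3185^0.27 ≈ 1.5702

y* ≈ 1.57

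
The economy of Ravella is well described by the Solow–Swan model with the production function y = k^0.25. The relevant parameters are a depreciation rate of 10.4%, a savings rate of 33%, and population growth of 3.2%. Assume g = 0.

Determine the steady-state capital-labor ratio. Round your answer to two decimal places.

Steady state requires s·f(k) = (n + δ)·k, i.e. s·k^α = (n + δ)·k.
Rearranging, k^(1−α) = s / (n + δ).
k^0.75 = 0.33 / (0.032 + 0.104) = 0.33 / 0.136 = 2.4265
k* = 2.4265^(1/0.75) ≈ 3.2607

k* ≈ 3.26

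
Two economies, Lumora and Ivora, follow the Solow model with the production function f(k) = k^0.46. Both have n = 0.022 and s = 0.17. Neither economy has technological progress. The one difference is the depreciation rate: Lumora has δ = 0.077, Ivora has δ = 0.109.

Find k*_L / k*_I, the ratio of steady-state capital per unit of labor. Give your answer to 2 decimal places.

Steady-state k* = [s/(n + δ)]^(1/(1−α)), so the ratio is [ (s_L/(n + δ)_L) / (s_I/(n + δ)_I) ]^1.8519.
s_L/(n + δ)_L = 0.17/0.099 = 1.7172; s_I/(n + δ)_I = 0.17/0.131 = 1.2977.
Ratio = (1.7172/1.2977)^1.8519 = 1.3233^1.8519 ≈ 1.6800

k*_L / k*_I ≈ 1.68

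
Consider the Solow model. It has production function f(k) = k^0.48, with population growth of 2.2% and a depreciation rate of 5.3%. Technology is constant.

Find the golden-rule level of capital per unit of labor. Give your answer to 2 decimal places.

k_gold ≈ 35.51

The golden rule sets f'(k) = n + δ, i.e. α·k^(α−1) = n + δ.
So k^(1−α) = α / (n + δ) = 0.48 / 0.075 = 6.4000.
k_gold = 6.4000^(1/0.52) ≈ 35.5096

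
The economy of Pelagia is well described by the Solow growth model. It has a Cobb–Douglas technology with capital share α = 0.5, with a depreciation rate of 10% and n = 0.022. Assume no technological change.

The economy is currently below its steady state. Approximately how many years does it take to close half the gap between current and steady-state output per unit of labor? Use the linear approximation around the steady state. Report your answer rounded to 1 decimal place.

Near the steady state the convergence rate is λ = (1 − α)(n + δ).
λ = (1 − 0.5) × 0.122 = 0.5 × 0.122 = 0.0610
Half-life = ln 2 / λ = 0.6931 / 0.0610 ≈ 11.36 years

about 11.4 years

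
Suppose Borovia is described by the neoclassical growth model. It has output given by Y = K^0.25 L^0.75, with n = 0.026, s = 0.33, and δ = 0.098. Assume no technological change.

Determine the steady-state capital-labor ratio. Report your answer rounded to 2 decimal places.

In steady state, investment equals break-even investment: s·k^α = (n + δ)·k.
Rearranging, k^(1−α) = s / (n + δ).
k^0.75 = 0.33 / (0.026 + 0.098) = 0.33 / 0.124 = 2.6613
k* = 2.6613^(1/0.75) ≈ 3.6880

k* = 3.69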